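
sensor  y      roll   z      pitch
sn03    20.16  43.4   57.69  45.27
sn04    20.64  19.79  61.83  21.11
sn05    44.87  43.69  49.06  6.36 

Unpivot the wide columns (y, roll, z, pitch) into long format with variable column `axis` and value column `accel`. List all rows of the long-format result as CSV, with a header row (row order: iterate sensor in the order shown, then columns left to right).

sensor,axis,accel
sn03,y,20.16
sn03,roll,43.4
sn03,z,57.69
sn03,pitch,45.27
sn04,y,20.64
sn04,roll,19.79
sn04,z,61.83
sn04,pitch,21.11
sn05,y,44.87
sn05,roll,43.69
sn05,z,49.06
sn05,pitch,6.36

Each (sensor, column) pair becomes one row: 3 × 4 = 12 rows.
For example, (sn03, y) → accel=20.16.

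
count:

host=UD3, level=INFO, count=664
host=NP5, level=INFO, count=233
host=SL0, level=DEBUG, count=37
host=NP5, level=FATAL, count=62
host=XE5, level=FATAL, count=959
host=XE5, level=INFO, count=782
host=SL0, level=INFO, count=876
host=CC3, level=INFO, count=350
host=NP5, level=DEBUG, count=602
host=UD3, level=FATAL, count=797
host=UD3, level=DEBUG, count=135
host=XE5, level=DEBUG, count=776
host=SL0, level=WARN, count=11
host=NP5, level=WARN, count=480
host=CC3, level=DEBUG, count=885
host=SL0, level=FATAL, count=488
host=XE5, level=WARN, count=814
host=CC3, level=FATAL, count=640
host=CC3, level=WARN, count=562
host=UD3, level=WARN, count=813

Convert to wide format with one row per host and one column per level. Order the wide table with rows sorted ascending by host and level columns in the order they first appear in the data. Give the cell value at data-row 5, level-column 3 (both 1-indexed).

With rows sorted ascending by host, row 5 is host=XE5. level columns in first-appearance order: INFO, DEBUG, FATAL, WARN; column 3 is FATAL.
Long rows with host=XE5, level=FATAL: count = 959.

959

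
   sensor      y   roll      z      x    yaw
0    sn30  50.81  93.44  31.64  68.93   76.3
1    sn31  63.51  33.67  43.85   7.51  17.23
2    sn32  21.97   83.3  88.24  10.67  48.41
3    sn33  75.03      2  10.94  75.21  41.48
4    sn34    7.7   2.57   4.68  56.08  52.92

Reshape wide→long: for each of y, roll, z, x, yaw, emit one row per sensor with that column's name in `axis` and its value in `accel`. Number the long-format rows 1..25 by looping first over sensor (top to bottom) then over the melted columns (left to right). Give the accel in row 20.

25 rows total (5 × 5). Row 20: index ⌊(20-1)/5⌋ = 3 into sensor → sn33; (20-1) mod 5 = 4 into the melted columns → yaw.
So row 20 is (sn33, yaw, 41.48); accel = 41.48.

41.48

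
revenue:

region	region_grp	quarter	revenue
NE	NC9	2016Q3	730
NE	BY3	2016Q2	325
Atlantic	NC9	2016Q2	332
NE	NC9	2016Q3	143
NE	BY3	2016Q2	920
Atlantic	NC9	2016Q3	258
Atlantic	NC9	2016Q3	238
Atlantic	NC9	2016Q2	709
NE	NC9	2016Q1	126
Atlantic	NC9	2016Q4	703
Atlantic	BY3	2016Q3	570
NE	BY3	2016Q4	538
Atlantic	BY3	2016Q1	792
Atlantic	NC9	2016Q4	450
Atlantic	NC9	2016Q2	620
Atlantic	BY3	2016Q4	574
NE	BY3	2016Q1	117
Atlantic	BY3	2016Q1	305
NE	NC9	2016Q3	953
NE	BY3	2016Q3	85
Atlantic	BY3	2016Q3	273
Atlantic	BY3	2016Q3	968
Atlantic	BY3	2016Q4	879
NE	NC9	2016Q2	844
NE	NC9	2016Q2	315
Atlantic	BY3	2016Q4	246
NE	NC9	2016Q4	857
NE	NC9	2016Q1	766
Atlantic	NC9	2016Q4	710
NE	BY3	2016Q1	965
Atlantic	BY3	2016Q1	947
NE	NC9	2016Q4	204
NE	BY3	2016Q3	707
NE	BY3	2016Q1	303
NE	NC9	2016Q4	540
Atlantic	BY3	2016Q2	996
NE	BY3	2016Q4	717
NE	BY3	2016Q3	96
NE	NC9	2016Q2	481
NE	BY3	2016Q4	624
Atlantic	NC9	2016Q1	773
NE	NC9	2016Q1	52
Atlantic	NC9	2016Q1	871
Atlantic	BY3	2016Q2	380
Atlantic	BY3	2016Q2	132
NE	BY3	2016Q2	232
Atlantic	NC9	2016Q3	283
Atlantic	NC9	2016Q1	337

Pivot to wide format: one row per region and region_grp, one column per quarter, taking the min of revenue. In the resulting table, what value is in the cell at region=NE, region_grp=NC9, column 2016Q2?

315

Rows with region=NE, region_grp=NC9 and quarter=2016Q2: revenue values are 844, 315, 481.
min(844, 315, 481) = 315.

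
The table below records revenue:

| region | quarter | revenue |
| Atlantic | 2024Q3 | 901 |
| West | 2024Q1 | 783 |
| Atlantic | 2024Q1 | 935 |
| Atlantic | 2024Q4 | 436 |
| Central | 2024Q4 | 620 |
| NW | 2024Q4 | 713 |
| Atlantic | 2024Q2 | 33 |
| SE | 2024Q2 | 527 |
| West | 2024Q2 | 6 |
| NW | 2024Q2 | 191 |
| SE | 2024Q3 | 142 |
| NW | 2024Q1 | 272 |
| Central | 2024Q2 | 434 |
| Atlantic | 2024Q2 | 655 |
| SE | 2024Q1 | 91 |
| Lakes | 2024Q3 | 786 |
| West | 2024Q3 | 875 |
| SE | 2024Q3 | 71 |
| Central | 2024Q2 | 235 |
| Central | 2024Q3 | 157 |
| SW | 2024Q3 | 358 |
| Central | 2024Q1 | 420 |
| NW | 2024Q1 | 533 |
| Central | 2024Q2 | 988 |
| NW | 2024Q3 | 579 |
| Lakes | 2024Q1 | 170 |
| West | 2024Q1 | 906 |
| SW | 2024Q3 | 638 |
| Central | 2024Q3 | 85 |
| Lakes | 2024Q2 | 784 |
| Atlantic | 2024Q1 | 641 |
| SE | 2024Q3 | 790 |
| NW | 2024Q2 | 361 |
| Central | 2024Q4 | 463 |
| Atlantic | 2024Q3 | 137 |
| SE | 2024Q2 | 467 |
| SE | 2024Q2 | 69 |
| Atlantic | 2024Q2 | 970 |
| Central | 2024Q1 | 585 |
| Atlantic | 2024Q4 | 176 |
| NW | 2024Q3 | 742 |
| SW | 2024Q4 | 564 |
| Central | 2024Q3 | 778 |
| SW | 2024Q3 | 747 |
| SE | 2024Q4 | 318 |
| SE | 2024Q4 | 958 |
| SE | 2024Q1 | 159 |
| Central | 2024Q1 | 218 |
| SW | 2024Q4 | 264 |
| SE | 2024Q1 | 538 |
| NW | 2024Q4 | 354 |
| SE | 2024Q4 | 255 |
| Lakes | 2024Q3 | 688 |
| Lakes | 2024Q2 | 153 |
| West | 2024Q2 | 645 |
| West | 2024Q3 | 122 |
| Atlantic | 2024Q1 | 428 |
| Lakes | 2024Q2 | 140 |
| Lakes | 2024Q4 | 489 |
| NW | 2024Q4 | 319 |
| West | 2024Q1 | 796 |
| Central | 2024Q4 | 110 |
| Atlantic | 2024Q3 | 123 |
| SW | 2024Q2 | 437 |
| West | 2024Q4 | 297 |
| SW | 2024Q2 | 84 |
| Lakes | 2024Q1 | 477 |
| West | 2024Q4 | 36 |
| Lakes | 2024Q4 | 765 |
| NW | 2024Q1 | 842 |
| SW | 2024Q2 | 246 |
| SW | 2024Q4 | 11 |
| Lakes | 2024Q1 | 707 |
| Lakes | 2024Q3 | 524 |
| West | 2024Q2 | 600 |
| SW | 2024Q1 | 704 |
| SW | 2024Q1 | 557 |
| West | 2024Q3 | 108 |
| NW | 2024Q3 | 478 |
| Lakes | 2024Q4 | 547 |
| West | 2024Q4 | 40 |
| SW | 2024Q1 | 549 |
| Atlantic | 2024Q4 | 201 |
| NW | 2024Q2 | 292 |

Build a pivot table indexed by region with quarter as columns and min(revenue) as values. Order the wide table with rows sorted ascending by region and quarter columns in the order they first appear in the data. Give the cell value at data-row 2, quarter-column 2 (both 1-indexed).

218

With rows sorted ascending by region, row 2 is region=Central. quarter columns in first-appearance order: 2024Q3, 2024Q1, 2024Q4, 2024Q2; column 2 is 2024Q1.
Long rows with region=Central, quarter=2024Q1: min(420, 585, 218) = 218.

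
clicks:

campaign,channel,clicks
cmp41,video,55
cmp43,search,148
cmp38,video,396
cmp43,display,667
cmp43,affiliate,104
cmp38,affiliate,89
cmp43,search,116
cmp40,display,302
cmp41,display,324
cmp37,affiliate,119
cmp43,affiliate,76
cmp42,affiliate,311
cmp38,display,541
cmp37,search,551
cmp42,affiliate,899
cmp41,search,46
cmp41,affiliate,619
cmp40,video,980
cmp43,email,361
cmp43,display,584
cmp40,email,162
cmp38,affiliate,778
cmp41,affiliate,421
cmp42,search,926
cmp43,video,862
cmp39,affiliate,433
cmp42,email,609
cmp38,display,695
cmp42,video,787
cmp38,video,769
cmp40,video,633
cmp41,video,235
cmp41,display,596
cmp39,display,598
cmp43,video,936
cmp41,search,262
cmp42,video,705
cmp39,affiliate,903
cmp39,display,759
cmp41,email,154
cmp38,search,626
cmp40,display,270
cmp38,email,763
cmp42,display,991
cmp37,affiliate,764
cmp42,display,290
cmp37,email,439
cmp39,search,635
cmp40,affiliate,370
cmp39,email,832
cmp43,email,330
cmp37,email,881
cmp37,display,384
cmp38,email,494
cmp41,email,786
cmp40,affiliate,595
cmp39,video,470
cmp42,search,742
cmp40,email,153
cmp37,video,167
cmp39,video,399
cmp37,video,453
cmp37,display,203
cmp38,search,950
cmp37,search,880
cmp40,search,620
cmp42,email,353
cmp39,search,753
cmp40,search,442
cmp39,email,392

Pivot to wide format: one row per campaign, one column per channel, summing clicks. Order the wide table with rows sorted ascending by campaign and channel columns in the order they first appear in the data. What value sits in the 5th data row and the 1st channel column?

290

With rows sorted ascending by campaign, row 5 is campaign=cmp41. channel columns in first-appearance order: video, search, display, affiliate, email; column 1 is video.
Long rows with campaign=cmp41, channel=video: 55 + 235 = 290.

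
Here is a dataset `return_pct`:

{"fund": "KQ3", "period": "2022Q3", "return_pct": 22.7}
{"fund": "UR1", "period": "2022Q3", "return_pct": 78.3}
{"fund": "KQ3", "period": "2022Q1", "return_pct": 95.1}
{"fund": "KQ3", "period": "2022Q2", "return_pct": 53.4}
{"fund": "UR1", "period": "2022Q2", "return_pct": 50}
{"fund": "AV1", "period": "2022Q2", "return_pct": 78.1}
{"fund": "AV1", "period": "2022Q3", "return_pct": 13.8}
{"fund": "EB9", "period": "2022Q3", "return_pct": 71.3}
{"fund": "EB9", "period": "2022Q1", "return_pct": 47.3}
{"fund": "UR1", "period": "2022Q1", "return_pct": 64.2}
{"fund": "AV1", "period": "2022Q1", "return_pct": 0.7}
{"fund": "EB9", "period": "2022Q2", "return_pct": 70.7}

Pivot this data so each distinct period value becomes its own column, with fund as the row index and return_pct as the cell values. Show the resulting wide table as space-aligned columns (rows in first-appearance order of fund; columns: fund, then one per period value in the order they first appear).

fund  2022Q3  2022Q1  2022Q2
KQ3   22.7    95.1    53.4  
UR1   78.3    64.2    50    
AV1   13.8    0.7     78.1  
EB9   71.3    47.3    70.7  

Columns: fund plus the 3 distinct period values (2022Q3, 2022Q1, 2022Q2).
For example, row KQ3 column 2022Q3 takes return_pct=22.7 from the long row (KQ3, 2022Q3).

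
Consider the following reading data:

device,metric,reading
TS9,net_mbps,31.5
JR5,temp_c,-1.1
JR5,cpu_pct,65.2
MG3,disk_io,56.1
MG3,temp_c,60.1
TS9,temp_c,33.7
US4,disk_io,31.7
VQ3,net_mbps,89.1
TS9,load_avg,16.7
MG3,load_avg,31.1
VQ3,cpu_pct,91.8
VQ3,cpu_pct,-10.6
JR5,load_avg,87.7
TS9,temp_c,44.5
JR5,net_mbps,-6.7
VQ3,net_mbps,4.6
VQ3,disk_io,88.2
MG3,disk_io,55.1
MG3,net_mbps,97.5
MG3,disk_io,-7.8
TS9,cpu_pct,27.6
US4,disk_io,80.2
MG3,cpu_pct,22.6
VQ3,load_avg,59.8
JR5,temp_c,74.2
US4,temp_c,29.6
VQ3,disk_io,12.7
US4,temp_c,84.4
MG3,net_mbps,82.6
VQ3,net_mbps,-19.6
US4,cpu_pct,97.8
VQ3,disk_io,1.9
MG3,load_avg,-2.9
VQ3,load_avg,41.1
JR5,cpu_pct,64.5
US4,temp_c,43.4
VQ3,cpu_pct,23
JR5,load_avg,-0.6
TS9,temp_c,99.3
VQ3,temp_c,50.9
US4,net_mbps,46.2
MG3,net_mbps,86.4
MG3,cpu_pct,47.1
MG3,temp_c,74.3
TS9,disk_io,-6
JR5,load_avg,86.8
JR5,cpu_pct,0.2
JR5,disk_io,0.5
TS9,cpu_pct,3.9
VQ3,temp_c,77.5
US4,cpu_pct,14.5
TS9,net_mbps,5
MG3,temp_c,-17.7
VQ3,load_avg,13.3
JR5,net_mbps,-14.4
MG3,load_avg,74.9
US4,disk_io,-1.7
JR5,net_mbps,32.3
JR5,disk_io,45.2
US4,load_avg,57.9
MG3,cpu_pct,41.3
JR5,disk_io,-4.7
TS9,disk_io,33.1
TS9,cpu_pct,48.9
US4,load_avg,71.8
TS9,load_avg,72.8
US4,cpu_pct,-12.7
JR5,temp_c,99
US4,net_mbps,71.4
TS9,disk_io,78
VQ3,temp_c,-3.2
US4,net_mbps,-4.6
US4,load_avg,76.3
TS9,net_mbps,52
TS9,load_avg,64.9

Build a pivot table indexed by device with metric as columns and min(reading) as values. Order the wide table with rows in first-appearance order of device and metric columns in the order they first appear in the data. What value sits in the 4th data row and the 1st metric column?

-4.6

With rows in first-appearance order of device, row 4 is device=US4. metric columns in first-appearance order: net_mbps, temp_c, cpu_pct, disk_io, load_avg; column 1 is net_mbps.
Long rows with device=US4, metric=net_mbps: min(46.2, 71.4, -4.6) = -4.6.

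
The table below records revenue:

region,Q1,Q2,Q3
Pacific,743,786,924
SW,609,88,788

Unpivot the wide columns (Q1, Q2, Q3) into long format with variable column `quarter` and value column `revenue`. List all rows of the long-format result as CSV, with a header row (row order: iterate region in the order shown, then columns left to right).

region,quarter,revenue
Pacific,Q1,743
Pacific,Q2,786
Pacific,Q3,924
SW,Q1,609
SW,Q2,88
SW,Q3,788

Each (region, column) pair becomes one row: 2 × 3 = 6 rows.
For example, (Pacific, Q1) → revenue=743.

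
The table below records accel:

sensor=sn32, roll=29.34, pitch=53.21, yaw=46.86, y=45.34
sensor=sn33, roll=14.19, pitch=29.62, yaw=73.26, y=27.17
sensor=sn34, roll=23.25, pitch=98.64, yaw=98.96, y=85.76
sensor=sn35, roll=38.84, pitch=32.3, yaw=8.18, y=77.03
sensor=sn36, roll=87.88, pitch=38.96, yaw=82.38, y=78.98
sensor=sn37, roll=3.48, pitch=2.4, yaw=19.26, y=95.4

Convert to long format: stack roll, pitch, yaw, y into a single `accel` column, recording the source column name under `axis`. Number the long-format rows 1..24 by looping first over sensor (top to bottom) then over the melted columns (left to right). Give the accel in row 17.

24 rows total (6 × 4). Row 17: index ⌊(17-1)/4⌋ = 4 into sensor → sn36; (17-1) mod 4 = 0 into the melted columns → roll.
So row 17 is (sn36, roll, 87.88); accel = 87.88.

87.88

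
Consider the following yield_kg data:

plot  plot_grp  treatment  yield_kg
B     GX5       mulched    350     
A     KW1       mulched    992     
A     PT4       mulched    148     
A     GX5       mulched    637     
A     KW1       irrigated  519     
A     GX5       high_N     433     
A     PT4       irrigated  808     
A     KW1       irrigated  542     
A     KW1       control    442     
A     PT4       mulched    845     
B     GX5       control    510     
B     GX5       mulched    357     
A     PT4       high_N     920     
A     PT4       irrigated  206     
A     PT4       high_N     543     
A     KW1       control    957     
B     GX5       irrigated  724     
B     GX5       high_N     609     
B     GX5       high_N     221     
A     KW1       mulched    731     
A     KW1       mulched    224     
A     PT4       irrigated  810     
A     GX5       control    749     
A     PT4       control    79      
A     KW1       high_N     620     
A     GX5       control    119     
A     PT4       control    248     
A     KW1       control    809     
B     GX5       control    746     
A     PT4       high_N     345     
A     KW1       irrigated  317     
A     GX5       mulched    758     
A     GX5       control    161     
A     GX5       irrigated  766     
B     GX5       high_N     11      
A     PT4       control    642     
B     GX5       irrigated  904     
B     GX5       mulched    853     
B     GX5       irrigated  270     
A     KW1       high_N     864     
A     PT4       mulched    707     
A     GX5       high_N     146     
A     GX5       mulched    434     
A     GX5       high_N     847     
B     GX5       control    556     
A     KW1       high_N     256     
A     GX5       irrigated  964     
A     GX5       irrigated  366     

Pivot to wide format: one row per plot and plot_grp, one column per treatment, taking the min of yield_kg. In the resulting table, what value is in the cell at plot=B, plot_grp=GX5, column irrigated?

Rows with plot=B, plot_grp=GX5 and treatment=irrigated: yield_kg values are 724, 904, 270.
min(724, 904, 270) = 270.

270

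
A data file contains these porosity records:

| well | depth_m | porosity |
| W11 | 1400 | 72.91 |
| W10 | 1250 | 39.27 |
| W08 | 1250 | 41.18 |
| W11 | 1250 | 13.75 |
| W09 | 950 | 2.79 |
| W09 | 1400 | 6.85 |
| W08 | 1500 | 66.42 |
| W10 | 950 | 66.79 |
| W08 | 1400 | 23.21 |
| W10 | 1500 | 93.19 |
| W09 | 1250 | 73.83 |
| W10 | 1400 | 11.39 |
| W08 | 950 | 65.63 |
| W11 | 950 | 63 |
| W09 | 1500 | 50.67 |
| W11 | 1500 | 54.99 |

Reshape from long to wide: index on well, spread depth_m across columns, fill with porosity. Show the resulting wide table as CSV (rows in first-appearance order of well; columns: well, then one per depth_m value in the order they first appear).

well,1400,1250,950,1500
W11,72.91,13.75,63,54.99
W10,11.39,39.27,66.79,93.19
W08,23.21,41.18,65.63,66.42
W09,6.85,73.83,2.79,50.67

Columns: well plus the 4 distinct depth_m values (1400, 1250, 950, 1500).
For example, row W11 column 1400 takes porosity=72.91 from the long row (W11, 1400).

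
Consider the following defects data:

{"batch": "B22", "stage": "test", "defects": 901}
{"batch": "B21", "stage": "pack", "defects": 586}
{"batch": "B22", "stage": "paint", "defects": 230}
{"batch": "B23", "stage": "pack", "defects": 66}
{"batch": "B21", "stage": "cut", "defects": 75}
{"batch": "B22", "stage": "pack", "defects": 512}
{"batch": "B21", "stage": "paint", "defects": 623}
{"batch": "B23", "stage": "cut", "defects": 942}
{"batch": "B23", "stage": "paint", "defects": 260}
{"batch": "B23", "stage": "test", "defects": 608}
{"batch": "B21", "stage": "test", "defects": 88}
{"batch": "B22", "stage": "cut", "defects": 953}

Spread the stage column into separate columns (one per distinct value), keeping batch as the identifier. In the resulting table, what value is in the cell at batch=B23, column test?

Wide layout: rows indexed by batch, columns are the 4 distinct stage values (test, pack, paint, cut).
Cell (batch=B23, stage=test) draws from the long row where batch=B23 and stage=test, which has defects=608.

608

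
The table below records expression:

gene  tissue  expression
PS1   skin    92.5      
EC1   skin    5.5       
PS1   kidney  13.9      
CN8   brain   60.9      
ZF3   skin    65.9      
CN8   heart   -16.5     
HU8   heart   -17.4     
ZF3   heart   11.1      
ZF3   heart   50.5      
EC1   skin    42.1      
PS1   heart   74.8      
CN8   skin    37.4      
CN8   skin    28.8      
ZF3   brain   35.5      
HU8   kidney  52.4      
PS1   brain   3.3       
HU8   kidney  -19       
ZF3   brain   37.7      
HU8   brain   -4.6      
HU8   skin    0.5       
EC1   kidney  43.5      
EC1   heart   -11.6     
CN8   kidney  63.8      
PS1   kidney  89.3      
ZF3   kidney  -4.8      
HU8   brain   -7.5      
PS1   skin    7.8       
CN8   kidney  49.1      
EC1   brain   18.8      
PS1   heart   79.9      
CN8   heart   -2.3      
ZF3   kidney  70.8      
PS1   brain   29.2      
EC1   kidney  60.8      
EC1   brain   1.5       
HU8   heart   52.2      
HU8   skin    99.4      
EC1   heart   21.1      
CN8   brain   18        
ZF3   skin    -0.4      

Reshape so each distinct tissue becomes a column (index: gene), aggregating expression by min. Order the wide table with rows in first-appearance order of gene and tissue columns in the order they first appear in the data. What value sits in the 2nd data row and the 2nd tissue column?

43.5

With rows in first-appearance order of gene, row 2 is gene=EC1. tissue columns in first-appearance order: skin, kidney, brain, heart; column 2 is kidney.
Long rows with gene=EC1, tissue=kidney: min(43.5, 60.8) = 43.5.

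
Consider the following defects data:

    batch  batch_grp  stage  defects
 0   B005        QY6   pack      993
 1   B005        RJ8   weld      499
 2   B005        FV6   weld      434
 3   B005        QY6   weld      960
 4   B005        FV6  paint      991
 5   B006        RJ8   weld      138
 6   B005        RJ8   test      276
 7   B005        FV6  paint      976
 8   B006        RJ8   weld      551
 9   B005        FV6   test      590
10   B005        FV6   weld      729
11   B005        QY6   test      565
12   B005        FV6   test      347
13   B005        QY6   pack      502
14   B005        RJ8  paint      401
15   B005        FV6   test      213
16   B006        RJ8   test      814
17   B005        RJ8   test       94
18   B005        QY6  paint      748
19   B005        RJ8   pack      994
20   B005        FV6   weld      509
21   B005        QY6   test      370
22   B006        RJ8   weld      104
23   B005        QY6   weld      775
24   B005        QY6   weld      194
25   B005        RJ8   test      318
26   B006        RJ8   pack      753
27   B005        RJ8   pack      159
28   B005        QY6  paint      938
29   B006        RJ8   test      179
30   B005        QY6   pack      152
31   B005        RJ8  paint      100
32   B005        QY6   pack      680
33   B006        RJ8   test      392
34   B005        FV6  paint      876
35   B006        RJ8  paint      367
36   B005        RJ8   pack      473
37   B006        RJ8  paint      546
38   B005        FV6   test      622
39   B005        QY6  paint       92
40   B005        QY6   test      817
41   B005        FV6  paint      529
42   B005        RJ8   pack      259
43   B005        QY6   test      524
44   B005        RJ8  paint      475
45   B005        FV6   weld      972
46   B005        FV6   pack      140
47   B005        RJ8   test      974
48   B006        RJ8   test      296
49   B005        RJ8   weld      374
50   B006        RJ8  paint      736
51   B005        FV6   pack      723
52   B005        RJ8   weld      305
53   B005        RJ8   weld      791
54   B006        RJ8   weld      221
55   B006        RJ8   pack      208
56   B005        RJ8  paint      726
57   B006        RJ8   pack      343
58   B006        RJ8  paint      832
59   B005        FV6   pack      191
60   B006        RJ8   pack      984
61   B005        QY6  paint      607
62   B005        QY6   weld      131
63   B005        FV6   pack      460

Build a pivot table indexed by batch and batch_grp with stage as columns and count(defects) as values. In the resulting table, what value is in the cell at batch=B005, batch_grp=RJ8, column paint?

4

Rows with batch=B005, batch_grp=RJ8 and stage=paint: defects values are 401, 100, 475, 726.
4 rows match — count = 4.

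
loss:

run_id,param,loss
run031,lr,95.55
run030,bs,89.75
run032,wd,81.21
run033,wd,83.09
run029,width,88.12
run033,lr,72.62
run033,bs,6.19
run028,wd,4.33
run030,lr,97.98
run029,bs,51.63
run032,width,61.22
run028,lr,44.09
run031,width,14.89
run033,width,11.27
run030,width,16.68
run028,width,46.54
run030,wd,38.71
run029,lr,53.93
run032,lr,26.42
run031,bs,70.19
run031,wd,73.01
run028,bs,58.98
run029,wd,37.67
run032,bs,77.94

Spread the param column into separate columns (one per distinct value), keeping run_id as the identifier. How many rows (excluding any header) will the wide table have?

6

6 distinct run_id values → 6 rows.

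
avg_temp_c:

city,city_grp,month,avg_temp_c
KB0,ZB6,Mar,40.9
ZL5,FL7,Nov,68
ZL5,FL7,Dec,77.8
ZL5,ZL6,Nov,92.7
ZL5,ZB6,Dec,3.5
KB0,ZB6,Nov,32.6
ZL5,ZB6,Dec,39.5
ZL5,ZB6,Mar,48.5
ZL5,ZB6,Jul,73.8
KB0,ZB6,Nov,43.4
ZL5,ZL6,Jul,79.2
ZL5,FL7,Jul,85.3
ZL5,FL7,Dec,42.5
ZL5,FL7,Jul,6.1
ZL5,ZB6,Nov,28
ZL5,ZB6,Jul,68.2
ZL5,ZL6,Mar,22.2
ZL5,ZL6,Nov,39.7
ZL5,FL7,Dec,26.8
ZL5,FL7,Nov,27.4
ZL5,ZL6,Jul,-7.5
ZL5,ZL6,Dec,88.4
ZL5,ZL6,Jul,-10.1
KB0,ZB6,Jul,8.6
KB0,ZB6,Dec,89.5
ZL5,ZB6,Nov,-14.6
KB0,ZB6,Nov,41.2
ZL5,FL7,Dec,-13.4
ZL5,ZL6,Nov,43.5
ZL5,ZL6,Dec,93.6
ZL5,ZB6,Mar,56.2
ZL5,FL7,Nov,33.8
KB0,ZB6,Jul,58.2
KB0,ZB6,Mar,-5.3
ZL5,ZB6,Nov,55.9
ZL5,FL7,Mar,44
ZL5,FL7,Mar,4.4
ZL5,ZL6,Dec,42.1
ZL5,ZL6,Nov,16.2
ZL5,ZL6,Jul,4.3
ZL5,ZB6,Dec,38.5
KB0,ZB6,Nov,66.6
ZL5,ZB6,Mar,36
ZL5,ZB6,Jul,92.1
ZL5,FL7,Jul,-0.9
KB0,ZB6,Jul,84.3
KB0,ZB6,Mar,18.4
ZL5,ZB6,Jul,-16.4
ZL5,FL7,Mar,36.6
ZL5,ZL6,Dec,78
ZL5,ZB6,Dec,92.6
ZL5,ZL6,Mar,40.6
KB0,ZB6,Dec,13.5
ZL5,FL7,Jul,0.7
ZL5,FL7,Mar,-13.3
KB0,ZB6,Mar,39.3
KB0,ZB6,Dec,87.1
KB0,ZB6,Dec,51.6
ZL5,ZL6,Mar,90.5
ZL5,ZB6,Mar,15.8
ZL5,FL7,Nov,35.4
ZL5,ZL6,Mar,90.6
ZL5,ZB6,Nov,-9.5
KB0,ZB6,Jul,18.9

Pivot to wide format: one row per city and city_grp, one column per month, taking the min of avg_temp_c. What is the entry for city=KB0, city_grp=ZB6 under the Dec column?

Rows with city=KB0, city_grp=ZB6 and month=Dec: avg_temp_c values are 89.5, 13.5, 87.1, 51.6.
min(89.5, 13.5, 87.1, 51.6) = 13.5.

13.5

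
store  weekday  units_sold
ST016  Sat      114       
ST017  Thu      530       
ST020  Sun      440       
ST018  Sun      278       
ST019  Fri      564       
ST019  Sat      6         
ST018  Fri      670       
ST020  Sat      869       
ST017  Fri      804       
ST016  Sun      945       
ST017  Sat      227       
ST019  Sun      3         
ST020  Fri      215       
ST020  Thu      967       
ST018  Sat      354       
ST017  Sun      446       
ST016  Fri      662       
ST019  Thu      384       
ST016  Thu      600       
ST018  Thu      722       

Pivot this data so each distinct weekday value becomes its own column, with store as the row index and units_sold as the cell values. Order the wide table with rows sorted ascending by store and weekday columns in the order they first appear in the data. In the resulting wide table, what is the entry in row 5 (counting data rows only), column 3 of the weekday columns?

440

With rows sorted ascending by store, row 5 is store=ST020. weekday columns in first-appearance order: Sat, Thu, Sun, Fri; column 3 is Sun.
Long rows with store=ST020, weekday=Sun: units_sold = 440.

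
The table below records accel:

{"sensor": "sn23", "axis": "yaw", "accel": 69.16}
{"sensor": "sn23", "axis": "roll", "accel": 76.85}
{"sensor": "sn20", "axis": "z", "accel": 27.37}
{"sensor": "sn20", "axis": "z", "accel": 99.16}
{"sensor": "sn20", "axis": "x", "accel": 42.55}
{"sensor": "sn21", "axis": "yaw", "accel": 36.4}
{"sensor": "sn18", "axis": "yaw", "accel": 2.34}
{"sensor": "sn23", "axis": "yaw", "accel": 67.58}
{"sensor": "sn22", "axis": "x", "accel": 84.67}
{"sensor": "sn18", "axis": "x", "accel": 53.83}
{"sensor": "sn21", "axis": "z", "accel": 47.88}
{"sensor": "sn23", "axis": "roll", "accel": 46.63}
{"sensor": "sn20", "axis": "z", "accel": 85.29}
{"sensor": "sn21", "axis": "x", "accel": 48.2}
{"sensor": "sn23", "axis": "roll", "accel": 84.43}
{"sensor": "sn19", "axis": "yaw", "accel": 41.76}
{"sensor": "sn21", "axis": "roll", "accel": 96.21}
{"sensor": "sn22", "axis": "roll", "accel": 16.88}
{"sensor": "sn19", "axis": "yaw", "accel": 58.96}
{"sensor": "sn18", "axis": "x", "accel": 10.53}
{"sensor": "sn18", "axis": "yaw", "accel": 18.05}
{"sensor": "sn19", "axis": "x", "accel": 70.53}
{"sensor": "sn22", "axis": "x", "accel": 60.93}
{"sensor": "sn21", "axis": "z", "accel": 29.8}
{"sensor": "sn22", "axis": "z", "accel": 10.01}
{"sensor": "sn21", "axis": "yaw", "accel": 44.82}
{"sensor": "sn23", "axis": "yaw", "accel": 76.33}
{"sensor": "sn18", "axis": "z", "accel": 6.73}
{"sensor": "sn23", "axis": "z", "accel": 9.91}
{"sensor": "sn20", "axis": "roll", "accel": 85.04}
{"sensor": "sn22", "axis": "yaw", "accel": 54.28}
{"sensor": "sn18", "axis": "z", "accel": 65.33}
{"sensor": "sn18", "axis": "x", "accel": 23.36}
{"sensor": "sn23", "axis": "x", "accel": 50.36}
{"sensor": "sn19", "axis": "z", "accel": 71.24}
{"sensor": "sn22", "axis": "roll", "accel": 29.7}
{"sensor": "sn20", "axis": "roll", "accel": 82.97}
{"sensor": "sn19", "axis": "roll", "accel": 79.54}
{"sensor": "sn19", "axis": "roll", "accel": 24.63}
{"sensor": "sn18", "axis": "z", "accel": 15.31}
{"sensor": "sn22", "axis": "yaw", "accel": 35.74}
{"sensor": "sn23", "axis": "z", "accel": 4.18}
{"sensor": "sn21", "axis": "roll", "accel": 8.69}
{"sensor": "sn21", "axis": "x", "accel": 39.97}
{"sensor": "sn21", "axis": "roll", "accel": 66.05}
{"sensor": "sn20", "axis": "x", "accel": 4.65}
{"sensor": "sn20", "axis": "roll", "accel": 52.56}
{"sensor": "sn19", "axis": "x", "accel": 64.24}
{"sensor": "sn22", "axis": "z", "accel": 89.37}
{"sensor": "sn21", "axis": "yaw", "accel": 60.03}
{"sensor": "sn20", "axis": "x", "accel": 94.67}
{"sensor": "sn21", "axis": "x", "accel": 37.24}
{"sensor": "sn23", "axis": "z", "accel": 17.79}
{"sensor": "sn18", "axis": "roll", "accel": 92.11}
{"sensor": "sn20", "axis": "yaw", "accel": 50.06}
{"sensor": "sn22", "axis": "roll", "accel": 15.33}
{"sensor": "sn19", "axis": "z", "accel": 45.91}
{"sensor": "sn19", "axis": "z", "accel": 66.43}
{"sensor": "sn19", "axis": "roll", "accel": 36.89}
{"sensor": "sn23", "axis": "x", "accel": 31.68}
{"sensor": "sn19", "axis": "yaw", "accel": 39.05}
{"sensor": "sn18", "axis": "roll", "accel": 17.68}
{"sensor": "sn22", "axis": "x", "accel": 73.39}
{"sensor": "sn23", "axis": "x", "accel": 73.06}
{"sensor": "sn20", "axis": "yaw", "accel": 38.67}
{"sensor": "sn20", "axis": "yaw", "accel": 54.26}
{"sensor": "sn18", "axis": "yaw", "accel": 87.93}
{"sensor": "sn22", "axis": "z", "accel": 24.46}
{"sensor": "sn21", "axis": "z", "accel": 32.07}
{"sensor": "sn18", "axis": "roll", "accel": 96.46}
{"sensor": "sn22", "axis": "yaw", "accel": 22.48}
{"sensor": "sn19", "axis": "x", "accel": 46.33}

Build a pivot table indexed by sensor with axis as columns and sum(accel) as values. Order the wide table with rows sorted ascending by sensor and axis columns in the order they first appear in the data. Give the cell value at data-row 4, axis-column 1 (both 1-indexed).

141.25

With rows sorted ascending by sensor, row 4 is sensor=sn21. axis columns in first-appearance order: yaw, roll, z, x; column 1 is yaw.
Long rows with sensor=sn21, axis=yaw: 36.4 + 44.82 + 60.03 = 141.25.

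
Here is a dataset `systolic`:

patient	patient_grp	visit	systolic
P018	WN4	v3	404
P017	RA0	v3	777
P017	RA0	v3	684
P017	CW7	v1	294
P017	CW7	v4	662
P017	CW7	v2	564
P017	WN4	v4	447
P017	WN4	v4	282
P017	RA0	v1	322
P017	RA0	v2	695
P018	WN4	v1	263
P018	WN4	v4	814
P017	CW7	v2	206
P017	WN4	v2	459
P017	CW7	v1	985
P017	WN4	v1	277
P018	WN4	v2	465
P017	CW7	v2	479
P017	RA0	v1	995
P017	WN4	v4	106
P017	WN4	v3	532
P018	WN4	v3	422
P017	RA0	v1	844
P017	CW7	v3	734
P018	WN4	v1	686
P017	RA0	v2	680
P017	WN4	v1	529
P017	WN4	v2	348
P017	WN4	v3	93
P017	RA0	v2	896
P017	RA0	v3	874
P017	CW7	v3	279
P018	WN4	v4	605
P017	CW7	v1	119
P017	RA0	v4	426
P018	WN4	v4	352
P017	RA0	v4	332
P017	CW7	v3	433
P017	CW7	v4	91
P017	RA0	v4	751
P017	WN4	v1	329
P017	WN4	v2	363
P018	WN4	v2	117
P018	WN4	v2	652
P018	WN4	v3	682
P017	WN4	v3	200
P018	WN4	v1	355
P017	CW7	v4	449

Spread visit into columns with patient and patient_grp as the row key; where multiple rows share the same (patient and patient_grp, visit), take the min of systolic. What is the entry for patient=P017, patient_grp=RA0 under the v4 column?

Rows with patient=P017, patient_grp=RA0 and visit=v4: systolic values are 426, 332, 751.
min(426, 332, 751) = 332.

332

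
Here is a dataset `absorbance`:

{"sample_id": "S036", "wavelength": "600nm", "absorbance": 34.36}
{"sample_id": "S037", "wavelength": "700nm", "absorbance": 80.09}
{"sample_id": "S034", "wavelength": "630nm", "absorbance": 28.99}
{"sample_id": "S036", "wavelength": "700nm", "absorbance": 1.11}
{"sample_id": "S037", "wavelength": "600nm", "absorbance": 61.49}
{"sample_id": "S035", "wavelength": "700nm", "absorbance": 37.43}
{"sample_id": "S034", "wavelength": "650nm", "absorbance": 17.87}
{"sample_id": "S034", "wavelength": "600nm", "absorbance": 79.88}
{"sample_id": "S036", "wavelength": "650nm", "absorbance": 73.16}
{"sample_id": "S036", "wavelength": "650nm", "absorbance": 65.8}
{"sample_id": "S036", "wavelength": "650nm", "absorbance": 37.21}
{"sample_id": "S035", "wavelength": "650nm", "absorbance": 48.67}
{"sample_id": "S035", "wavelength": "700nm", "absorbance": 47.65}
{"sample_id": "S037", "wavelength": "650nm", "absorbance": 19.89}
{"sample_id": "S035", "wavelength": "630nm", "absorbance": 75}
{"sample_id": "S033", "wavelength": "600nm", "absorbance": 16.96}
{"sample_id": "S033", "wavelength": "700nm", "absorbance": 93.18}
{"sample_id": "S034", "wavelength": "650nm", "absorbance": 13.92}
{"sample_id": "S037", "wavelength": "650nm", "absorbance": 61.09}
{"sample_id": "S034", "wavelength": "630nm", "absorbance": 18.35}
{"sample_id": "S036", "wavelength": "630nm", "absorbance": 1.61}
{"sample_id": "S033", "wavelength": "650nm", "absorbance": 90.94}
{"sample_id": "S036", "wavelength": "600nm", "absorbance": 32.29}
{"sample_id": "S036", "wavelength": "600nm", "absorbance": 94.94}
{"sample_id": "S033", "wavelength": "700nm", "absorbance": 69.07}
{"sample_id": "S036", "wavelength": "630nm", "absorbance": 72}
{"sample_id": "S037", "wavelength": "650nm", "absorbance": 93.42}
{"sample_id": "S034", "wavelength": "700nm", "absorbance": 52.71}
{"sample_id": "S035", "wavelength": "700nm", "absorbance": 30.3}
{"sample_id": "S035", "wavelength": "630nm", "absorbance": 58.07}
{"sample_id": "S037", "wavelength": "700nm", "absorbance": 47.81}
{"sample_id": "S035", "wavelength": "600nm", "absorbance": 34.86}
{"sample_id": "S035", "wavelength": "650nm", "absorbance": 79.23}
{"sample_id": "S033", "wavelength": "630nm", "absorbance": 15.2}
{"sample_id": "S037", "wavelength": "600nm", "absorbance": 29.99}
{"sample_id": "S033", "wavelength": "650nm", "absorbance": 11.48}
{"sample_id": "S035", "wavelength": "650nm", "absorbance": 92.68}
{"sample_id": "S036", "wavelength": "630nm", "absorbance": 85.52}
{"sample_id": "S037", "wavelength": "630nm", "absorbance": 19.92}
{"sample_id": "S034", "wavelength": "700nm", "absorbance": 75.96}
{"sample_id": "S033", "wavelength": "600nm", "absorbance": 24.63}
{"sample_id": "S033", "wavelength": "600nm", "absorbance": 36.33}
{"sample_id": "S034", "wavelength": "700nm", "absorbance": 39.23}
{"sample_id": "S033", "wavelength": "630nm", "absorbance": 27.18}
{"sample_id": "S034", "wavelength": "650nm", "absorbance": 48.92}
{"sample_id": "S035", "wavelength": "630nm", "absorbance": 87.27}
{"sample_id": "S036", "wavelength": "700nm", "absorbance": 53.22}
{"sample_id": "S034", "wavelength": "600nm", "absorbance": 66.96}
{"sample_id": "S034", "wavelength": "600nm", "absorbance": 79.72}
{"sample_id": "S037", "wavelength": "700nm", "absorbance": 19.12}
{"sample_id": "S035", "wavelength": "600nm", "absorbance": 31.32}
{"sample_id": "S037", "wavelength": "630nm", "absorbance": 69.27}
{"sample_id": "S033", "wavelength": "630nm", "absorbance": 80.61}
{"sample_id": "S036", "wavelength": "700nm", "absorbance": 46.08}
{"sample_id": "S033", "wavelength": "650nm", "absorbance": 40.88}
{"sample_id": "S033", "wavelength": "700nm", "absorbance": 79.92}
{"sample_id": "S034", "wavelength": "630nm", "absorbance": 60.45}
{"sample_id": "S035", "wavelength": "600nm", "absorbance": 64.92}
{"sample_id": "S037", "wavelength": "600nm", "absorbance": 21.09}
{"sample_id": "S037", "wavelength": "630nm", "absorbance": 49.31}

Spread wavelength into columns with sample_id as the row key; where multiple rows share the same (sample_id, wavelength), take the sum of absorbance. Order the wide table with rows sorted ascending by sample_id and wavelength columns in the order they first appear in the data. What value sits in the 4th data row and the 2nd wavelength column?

With rows sorted ascending by sample_id, row 4 is sample_id=S036. wavelength columns in first-appearance order: 600nm, 700nm, 630nm, 650nm; column 2 is 700nm.
Long rows with sample_id=S036, wavelength=700nm: 1.11 + 53.22 + 46.08 = 100.41.

100.41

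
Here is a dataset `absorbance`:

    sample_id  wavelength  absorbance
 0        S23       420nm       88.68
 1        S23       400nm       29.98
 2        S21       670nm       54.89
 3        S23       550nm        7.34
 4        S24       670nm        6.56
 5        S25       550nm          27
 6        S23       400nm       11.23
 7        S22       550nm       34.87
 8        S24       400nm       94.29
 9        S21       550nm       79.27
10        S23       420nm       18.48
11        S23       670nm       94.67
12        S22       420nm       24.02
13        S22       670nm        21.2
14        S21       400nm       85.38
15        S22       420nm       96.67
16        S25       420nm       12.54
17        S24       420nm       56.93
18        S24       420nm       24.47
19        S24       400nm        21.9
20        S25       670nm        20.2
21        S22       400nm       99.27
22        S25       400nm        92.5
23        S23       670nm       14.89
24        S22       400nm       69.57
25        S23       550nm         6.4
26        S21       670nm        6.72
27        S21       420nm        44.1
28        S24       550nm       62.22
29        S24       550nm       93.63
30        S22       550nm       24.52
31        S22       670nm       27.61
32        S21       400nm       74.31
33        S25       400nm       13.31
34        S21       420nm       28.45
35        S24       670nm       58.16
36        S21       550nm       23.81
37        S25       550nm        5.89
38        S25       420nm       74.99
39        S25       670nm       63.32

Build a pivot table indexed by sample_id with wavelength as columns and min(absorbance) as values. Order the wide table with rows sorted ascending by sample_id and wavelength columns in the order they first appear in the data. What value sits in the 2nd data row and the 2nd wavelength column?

With rows sorted ascending by sample_id, row 2 is sample_id=S22. wavelength columns in first-appearance order: 420nm, 400nm, 670nm, 550nm; column 2 is 400nm.
Long rows with sample_id=S22, wavelength=400nm: min(99.27, 69.57) = 69.57.

69.57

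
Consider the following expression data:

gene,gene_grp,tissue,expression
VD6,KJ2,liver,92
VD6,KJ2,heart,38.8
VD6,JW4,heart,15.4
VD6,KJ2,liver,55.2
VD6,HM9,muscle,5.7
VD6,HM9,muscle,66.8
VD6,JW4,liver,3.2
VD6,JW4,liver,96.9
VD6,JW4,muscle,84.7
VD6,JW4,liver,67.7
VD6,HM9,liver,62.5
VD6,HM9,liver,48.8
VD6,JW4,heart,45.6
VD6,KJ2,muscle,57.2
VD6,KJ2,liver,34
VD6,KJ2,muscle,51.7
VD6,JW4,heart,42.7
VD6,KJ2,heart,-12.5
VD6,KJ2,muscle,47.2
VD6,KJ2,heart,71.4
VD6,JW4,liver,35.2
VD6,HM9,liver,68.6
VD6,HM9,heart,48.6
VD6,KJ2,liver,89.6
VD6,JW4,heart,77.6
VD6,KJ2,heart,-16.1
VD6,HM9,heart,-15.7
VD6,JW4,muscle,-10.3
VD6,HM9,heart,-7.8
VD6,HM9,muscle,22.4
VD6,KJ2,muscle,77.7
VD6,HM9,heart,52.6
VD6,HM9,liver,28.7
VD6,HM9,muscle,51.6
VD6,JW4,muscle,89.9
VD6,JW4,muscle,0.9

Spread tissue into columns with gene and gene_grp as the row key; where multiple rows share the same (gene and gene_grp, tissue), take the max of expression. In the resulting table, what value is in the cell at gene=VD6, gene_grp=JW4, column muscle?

Rows with gene=VD6, gene_grp=JW4 and tissue=muscle: expression values are 84.7, -10.3, 89.9, 0.9.
max(84.7, -10.3, 89.9, 0.9) = 89.9.

89.9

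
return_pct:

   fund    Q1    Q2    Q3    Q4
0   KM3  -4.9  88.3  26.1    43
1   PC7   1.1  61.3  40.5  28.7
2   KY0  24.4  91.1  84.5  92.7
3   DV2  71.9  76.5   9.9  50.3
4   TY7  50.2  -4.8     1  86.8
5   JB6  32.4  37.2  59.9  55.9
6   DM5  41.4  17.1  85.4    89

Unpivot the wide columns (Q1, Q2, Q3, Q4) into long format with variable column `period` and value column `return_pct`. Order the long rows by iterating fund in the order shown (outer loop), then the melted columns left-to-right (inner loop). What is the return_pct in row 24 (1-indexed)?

55.9

28 rows total (7 × 4). Row 24: index ⌊(24-1)/4⌋ = 5 into fund → JB6; (24-1) mod 4 = 3 into the melted columns → Q4.
So row 24 is (JB6, Q4, 55.9); return_pct = 55.9.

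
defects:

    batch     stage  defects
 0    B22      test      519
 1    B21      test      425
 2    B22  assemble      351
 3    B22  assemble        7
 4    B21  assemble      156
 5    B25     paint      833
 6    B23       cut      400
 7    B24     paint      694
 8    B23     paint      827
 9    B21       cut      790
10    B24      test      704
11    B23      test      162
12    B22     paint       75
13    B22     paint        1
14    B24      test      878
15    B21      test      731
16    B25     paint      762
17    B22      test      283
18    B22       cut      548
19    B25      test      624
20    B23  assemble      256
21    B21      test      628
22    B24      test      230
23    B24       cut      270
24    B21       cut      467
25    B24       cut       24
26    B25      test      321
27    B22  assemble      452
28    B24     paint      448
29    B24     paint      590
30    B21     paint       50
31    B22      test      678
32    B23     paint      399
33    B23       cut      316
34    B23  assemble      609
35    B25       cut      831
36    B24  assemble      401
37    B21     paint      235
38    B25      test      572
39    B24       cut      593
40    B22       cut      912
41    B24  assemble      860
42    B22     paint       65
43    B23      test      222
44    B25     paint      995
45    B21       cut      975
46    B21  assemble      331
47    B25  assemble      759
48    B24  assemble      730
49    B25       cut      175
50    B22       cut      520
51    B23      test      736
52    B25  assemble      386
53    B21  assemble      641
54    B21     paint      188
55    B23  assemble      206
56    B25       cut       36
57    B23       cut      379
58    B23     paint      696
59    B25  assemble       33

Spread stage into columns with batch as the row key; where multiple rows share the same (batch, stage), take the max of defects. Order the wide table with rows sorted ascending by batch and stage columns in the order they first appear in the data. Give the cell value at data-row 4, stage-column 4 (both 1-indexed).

With rows sorted ascending by batch, row 4 is batch=B24. stage columns in first-appearance order: test, assemble, paint, cut; column 4 is cut.
Long rows with batch=B24, stage=cut: max(270, 24, 593) = 593.

593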